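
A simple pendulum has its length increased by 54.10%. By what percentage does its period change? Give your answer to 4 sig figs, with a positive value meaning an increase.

T ∝ √L, so T'/T = √(1.5410) = 1.2414.
Percentage change in T = (1.2414 − 1) × 100% = 24.14%.

24.14%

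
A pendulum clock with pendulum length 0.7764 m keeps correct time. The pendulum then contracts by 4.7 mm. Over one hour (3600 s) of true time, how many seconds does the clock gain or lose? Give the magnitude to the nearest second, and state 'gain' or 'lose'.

T ∝ √L, so T'/T = √(0.77170/0.7764) = 0.996969.
In 3600 s of true time the clock registers 3600/0.996969 = 3610.9 s, so it gains 11 s.

gain 11 s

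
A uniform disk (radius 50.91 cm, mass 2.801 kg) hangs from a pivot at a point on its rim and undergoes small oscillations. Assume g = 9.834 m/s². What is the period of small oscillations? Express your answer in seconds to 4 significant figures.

1.751 s

I_cm = ½mr² = 0.36299 kg·m². The pivot is at distance d = 0.5091 m from the centre of mass.
By the parallel-axis theorem, I = I_cm + md² = 0.36299 + 0.72597 = 1.0890 kg·m².
T = 2π√(I/(mgd)) = 2π√(1.0890/(2.801 × 9.834 × 0.5091)) = 1.751 s.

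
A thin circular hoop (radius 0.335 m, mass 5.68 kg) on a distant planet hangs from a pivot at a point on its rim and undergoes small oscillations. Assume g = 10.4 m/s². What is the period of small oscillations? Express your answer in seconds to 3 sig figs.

1.59 s

I_cm = mr² = 0.6374 kg·m². The pivot is at distance d = 0.335 m from the centre of mass.
By the parallel-axis theorem, I = I_cm + md² = 0.6374 + 0.6374 = 1.275 kg·m².
T = 2π√(I/(mgd)) = 2π√(1.275/(5.68 × 10.4 × 0.335)) = 1.59 s.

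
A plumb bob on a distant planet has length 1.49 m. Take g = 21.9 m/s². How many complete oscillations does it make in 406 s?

T = 2π√(L/g) = 2π√(1.49/21.9) = 1.639 s.
Number of complete oscillations = ⌊406/1.639⌋ = ⌊247.7⌋ = 247.

247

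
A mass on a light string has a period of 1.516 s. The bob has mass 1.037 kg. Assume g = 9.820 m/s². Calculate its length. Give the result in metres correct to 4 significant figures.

From T = 2π√(L/g), L = gT²/(4π²) = 9.820 × 1.5160²/(4π²) = 0.5717 m.

0.5717 m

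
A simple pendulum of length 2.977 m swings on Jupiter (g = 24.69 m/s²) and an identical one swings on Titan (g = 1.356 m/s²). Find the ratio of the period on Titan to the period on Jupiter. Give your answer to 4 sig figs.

4.267

T ∝ 1/√g, so T₂/T₁ = √(g₁/g₂) = √(24.69/1.356) = 4.267.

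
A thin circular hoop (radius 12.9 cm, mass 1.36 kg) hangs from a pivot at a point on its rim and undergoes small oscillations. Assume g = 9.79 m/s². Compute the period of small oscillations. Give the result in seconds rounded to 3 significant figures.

1.02 s

I_cm = mr² = 0.02263 kg·m². The pivot is at distance d = 0.129 m from the centre of mass.
By the parallel-axis theorem, I = I_cm + md² = 0.02263 + 0.02263 = 0.04526 kg·m².
T = 2π√(I/(mgd)) = 2π√(0.04526/(1.36 × 9.79 × 0.129)) = 1.02 s.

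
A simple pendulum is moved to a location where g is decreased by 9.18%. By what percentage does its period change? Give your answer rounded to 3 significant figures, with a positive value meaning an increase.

4.93%

T ∝ 1/√g, so T'/T = 1/√(0.9082) = 1.049.
Percentage change in T = (1.049 − 1) × 100% = 4.93%.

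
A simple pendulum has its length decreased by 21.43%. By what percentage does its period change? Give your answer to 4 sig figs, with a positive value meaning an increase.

T ∝ √L, so T'/T = √(0.78570) = 0.88640.
Percentage change in T = (0.88640 − 1) × 100% = -11.36%.

-11.36%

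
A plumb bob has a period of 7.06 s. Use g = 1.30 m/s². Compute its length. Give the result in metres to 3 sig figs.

1.64 m

From T = 2π√(L/g), L = gT²/(4π²) = 1.30 × 7.060²/(4π²) = 1.64 m.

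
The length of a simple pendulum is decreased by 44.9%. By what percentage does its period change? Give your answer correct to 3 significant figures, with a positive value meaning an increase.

-25.8%

T ∝ √L, so T'/T = √(0.5510) = 0.7423.
Percentage change in T = (0.7423 − 1) × 100% = -25.8%.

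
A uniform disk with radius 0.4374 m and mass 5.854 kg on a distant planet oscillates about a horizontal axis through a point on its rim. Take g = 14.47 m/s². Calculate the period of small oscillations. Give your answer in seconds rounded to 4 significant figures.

I_cm = ½mr² = 0.55999 kg·m². The pivot is at distance d = 0.4374 m from the centre of mass.
By the parallel-axis theorem, I = I_cm + md² = 0.55999 + 1.1200 = 1.6800 kg·m².
T = 2π√(I/(mgd)) = 2π√(1.6800/(5.854 × 14.47 × 0.4374)) = 1.338 s.

1.338 s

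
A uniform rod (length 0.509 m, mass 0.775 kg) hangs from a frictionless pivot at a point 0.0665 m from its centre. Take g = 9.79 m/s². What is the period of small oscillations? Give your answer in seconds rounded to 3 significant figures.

For a physical pendulum T = 2π√(I/(mgd)), with d = 0.06650 m from pivot to centre of mass.
I_cm = mL²/12 = 0.775 × 0.509²/12 = 0.01673 kg·m²; I = I_cm + md² = 0.01673 + 0.775 × 0.06650² = 0.02016 kg·m².
T = 2π√(0.02016/(0.775 × 9.79 × 0.06650)) = 1.26 s.

1.26 s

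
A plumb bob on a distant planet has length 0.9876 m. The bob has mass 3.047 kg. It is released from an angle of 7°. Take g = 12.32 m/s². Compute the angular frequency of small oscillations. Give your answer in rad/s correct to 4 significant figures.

ω = √(g/L) = √(12.32/0.9876) = 3.532 rad/s.

3.532 rad/s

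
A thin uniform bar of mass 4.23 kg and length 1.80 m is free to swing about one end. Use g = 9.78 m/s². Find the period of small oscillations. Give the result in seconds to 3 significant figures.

For a physical pendulum T = 2π√(I/(mgd)), with d = 0.9000 m from pivot to centre of mass.
I_cm = mL²/12 = 4.23 × 1.80²/12 = 1.142 kg·m²; I = I_cm + md² = 1.142 + 4.23 × 0.9000² = 4.568 kg·m².
T = 2π√(4.568/(4.23 × 9.78 × 0.9000)) = 2.20 s.

2.20 s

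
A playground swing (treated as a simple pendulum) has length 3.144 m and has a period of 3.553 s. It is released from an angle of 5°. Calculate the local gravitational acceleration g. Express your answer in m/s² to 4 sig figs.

9.832 m/s²

From T = 2π√(L/g), g = 4π²L/T² = 4π² × 3.144/3.5530² = 9.832 m/s².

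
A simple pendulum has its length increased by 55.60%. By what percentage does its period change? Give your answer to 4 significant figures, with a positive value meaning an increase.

24.74%

T ∝ √L, so T'/T = √(1.5560) = 1.2474.
Percentage change in T = (1.2474 − 1) × 100% = 24.74%.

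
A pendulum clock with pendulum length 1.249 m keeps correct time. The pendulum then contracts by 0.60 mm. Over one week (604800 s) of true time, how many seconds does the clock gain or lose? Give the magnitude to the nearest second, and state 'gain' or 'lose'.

T ∝ √L, so T'/T = √(1.24840/1.249) = 0.999760.
In 604800 s of true time the clock registers 604800/0.999760 = 604945.3 s, so it gains 145 s.

gain 145 s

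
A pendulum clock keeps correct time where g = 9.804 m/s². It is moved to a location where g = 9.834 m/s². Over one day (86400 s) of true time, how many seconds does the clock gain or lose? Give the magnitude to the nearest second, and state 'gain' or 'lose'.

gain 132 s

The clock's period scales as T ∝ 1/√g, so T'/T = √(9.804/9.834) = 0.998474.
In 86400 s of true time the clock registers 86400/0.998474 = 86532.1 s, so it gains 132 s.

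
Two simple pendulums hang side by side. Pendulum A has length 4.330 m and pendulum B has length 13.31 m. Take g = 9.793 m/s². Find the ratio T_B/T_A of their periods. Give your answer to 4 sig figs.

1.753

T ∝ √L, so T_B/T_A = √(L_B/L_A) = √(13.31/4.330) = 1.753.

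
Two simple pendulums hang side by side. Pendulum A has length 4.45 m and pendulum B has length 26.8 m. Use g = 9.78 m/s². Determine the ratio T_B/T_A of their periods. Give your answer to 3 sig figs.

T ∝ √L, so T_B/T_A = √(L_B/L_A) = √(26.8/4.45) = 2.45.

2.45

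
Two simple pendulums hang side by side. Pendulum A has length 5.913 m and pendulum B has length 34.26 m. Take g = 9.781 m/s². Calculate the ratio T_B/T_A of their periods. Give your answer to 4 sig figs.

T ∝ √L, so T_B/T_A = √(L_B/L_A) = √(34.26/5.913) = 2.407.

2.407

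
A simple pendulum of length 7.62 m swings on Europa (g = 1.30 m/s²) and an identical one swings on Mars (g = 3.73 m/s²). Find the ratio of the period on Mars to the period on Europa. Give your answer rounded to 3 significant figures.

T ∝ 1/√g, so T₂/T₁ = √(g₁/g₂) = √(1.30/3.73) = 0.590.

0.590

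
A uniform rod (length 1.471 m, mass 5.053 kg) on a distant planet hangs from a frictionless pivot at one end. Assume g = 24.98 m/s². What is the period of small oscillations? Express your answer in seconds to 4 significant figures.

1.245 s

For a physical pendulum T = 2π√(I/(mgd)), with d = 0.73550 m from pivot to centre of mass.
I_cm = mL²/12 = 5.053 × 1.471²/12 = 0.91116 kg·m²; I = I_cm + md² = 0.91116 + 5.053 × 0.73550² = 3.6446 kg·m².
T = 2π√(3.6446/(5.053 × 24.98 × 0.73550)) = 1.245 s.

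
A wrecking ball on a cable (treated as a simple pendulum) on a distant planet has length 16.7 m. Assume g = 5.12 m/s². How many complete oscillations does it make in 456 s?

T = 2π√(L/g) = 2π√(16.7/5.12) = 11.35 s.
Number of complete oscillations = ⌊456/11.35⌋ = ⌊40.18⌋ = 40.

40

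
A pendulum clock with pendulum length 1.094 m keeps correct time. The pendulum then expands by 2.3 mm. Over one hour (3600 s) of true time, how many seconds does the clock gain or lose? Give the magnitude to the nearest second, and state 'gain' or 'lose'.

T ∝ √L, so T'/T = √(1.09630/1.094) = 1.00105.
In 3600 s of true time the clock registers 3600/1.00105 = 3596.2 s, so it loses 4 s.

lose 4 s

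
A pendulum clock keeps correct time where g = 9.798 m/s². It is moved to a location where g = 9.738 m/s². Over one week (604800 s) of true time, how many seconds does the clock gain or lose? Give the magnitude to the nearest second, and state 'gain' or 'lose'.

lose 1855 s

The clock's period scales as T ∝ 1/√g, so T'/T = √(9.798/9.738) = 1.00308.
In 604800 s of true time the clock registers 604800/1.00308 = 602945.3 s, so it loses 1855 s.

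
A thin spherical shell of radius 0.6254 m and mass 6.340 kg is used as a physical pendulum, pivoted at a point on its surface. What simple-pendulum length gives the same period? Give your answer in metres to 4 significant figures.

The equivalent simple-pendulum length is L_eq = I/(md), where I is about the pivot and d = 0.62540 m.
I_cm = (2/3)mR² = 1.6532 kg·m², so I = I_cm + md² = 1.6532 + 2.4797 = 4.1329 kg·m².
L_eq = 4.1329/(6.340 × 0.62540) = 1.042 m.

1.042 m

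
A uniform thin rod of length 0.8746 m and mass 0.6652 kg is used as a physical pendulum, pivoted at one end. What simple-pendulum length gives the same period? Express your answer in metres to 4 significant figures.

The equivalent simple-pendulum length is L_eq = I/(md), where I is about the pivot and d = 0.43730 m.
I_cm = (1/12)mL² = 0.042402 kg·m², so I = I_cm + md² = 0.042402 + 0.12721 = 0.16961 kg·m².
L_eq = 0.16961/(0.6652 × 0.43730) = 0.5831 m.

0.5831 m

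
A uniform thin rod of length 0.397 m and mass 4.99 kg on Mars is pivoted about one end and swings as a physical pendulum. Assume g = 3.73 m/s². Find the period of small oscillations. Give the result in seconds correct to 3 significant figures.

1.67 s

For a physical pendulum T = 2π√(I/(mgd)), with d = 0.1985 m from pivot to centre of mass.
I_cm = mL²/12 = 4.99 × 0.397²/12 = 0.06554 kg·m²; I = I_cm + md² = 0.06554 + 4.99 × 0.1985² = 0.2622 kg·m².
T = 2π√(0.2622/(4.99 × 3.73 × 0.1985)) = 1.67 s.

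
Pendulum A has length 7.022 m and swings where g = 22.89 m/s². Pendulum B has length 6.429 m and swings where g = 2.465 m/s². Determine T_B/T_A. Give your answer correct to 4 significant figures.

T = 2π√(L/g), so T_B/T_A = √((L_B/g_B)/(L_A/g_A)) = √((6.429/2.465)/(7.022/22.89)) = 2.916.

2.916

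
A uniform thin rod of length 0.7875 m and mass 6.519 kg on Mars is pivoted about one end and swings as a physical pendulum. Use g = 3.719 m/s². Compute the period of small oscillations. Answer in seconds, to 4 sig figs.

2.361 s

For a physical pendulum T = 2π√(I/(mgd)), with d = 0.39375 m from pivot to centre of mass.
I_cm = mL²/12 = 6.519 × 0.7875²/12 = 0.33690 kg·m²; I = I_cm + md² = 0.33690 + 6.519 × 0.39375² = 1.3476 kg·m².
T = 2π√(1.3476/(6.519 × 3.719 × 0.39375)) = 2.361 s.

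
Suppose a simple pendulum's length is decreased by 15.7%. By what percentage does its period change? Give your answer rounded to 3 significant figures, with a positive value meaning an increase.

-8.18%

T ∝ √L, so T'/T = √(0.8430) = 0.9182.
Percentage change in T = (0.9182 − 1) × 100% = -8.18%.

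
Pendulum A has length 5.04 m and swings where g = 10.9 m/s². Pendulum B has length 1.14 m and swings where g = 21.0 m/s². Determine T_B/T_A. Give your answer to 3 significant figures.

0.343

T = 2π√(L/g), so T_B/T_A = √((L_B/g_B)/(L_A/g_A)) = √((1.14/21.0)/(5.04/10.9)) = 0.343.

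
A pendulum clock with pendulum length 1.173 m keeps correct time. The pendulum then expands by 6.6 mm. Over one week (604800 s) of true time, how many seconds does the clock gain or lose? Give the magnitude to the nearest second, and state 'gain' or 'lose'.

T ∝ √L, so T'/T = √(1.17960/1.173) = 1.00281.
In 604800 s of true time the clock registers 604800/1.00281 = 603105.7 s, so it loses 1694 s.

lose 1694 s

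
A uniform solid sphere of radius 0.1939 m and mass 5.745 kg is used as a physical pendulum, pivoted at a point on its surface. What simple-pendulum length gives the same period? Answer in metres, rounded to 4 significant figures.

0.2715 m

The equivalent simple-pendulum length is L_eq = I/(md), where I is about the pivot and d = 0.19390 m.
I_cm = (2/5)mR² = 0.086398 kg·m², so I = I_cm + md² = 0.086398 + 0.21600 = 0.30239 kg·m².
L_eq = 0.30239/(5.745 × 0.19390) = 0.2715 m.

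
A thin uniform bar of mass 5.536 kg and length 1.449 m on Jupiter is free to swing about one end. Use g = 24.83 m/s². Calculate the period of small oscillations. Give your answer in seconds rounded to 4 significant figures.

For a physical pendulum T = 2π√(I/(mgd)), with d = 0.72450 m from pivot to centre of mass.
I_cm = mL²/12 = 5.536 × 1.449²/12 = 0.96862 kg·m²; I = I_cm + md² = 0.96862 + 5.536 × 0.72450² = 3.8745 kg·m².
T = 2π√(3.8745/(5.536 × 24.83 × 0.72450)) = 1.239 s.

1.239 s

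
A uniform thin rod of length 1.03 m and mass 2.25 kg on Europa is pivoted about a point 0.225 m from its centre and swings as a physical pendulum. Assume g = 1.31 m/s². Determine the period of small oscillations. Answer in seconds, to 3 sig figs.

For a physical pendulum T = 2π√(I/(mgd)), with d = 0.2250 m from pivot to centre of mass.
I_cm = mL²/12 = 2.25 × 1.03²/12 = 0.1989 kg·m²; I = I_cm + md² = 0.1989 + 2.25 × 0.2250² = 0.3128 kg·m².
T = 2π√(0.3128/(2.25 × 1.31 × 0.2250)) = 4.32 s.

4.32 s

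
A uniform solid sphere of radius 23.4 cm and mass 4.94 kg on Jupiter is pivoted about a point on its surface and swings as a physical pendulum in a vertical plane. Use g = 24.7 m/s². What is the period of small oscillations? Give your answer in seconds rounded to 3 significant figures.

I_cm = (2/5)mr² = 0.1082 kg·m². The pivot is at distance d = 0.234 m from the centre of mass.
By the parallel-axis theorem, I = I_cm + md² = 0.1082 + 0.2705 = 0.3787 kg·m².
T = 2π√(I/(mgd)) = 2π√(0.3787/(4.94 × 24.7 × 0.234)) = 0.724 s.

0.724 s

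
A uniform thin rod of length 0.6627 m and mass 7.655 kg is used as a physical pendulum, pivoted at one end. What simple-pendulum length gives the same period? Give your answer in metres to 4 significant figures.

The equivalent simple-pendulum length is L_eq = I/(md), where I is about the pivot and d = 0.33135 m.
I_cm = (1/12)mL² = 0.28015 kg·m², so I = I_cm + md² = 0.28015 + 0.84046 = 1.1206 kg·m².
L_eq = 1.1206/(7.655 × 0.33135) = 0.4418 m.

0.4418 m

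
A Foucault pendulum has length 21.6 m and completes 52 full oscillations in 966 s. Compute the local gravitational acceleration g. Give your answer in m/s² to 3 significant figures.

2.47 m/s²

T = 966/52 = 18.58 s.
From T = 2π√(L/g), g = 4π²L/T² = 4π² × 21.6/18.58² = 2.47 m/s².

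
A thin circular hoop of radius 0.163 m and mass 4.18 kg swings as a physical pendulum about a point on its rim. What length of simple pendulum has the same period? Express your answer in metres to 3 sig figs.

0.326 m

The equivalent simple-pendulum length is L_eq = I/(md), where I is about the pivot and d = 0.1630 m.
I_cm = mR² = 0.1111 kg·m², so I = I_cm + md² = 0.1111 + 0.1111 = 0.2221 kg·m².
L_eq = 0.2221/(4.18 × 0.1630) = 0.326 m.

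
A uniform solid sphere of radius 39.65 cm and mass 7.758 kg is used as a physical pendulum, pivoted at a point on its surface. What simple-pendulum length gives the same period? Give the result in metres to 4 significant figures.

0.5551 m

The equivalent simple-pendulum length is L_eq = I/(md), where I is about the pivot and d = 0.39650 m.
I_cm = (2/5)mR² = 0.48786 kg·m², so I = I_cm + md² = 0.48786 + 1.2197 = 1.7075 kg·m².
L_eq = 1.7075/(7.758 × 0.39650) = 0.5551 m.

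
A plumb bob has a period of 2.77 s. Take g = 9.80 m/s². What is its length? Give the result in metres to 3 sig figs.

1.90 m

From T = 2π√(L/g), L = gT²/(4π²) = 9.80 × 2.770²/(4π²) = 1.90 m.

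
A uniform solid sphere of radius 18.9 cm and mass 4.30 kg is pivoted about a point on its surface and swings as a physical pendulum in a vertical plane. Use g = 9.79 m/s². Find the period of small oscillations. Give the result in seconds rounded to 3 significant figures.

I_cm = (2/5)mr² = 0.06144 kg·m². The pivot is at distance d = 0.189 m from the centre of mass.
By the parallel-axis theorem, I = I_cm + md² = 0.06144 + 0.1536 = 0.2150 kg·m².
T = 2π√(I/(mgd)) = 2π√(0.2150/(4.30 × 9.79 × 0.189)) = 1.03 s.

1.03 s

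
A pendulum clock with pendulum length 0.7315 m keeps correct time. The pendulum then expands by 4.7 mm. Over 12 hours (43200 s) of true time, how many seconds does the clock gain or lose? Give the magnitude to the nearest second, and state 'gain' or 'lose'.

lose 138 s

T ∝ √L, so T'/T = √(0.73620/0.7315) = 1.00321.
In 43200 s of true time the clock registers 43200/1.00321 = 43061.9 s, so it loses 138 s.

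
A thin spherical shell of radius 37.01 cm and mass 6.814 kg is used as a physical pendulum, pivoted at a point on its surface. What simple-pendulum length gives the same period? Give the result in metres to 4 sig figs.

The equivalent simple-pendulum length is L_eq = I/(md), where I is about the pivot and d = 0.37010 m.
I_cm = (2/3)mR² = 0.62223 kg·m², so I = I_cm + md² = 0.62223 + 0.93334 = 1.5556 kg·m².
L_eq = 1.5556/(6.814 × 0.37010) = 0.6168 m.

0.6168 m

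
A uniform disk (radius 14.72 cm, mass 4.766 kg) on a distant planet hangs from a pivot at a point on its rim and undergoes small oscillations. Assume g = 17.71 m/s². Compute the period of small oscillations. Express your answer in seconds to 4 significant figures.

0.7016 s

I_cm = ½mr² = 0.051634 kg·m². The pivot is at distance d = 0.1472 m from the centre of mass.
By the parallel-axis theorem, I = I_cm + md² = 0.051634 + 0.10327 = 0.15490 kg·m².
T = 2π√(I/(mgd)) = 2π√(0.15490/(4.766 × 17.71 × 0.1472)) = 0.7016 s.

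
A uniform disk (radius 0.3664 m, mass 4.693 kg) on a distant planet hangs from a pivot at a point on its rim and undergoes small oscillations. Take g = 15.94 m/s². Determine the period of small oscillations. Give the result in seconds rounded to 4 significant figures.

I_cm = ½mr² = 0.31502 kg·m². The pivot is at distance d = 0.3664 m from the centre of mass.
By the parallel-axis theorem, I = I_cm + md² = 0.31502 + 0.63003 = 0.94505 kg·m².
T = 2π√(I/(mgd)) = 2π√(0.94505/(4.693 × 15.94 × 0.3664)) = 1.167 s.

1.167 s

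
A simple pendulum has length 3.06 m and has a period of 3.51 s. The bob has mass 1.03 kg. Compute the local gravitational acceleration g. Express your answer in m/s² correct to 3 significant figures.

From T = 2π√(L/g), g = 4π²L/T² = 4π² × 3.06/3.510² = 9.81 m/s².

9.81 m/s²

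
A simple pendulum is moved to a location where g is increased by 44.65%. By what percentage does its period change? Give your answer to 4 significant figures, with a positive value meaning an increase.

T ∝ 1/√g, so T'/T = 1/√(1.4465) = 0.83146.
Percentage change in T = (0.83146 − 1) × 100% = -16.85%.

-16.85%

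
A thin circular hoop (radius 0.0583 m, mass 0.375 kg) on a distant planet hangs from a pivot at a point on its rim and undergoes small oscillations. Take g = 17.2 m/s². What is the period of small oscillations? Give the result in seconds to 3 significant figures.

0.517 s

I_cm = mr² = 0.001275 kg·m². The pivot is at distance d = 0.0583 m from the centre of mass.
By the parallel-axis theorem, I = I_cm + md² = 0.001275 + 0.001275 = 0.002549 kg·m².
T = 2π√(I/(mgd)) = 2π√(0.002549/(0.375 × 17.2 × 0.0583)) = 0.517 s.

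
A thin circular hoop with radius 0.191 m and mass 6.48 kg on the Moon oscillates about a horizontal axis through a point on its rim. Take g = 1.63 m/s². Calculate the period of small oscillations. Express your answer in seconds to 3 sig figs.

3.04 s

I_cm = mr² = 0.2364 kg·m². The pivot is at distance d = 0.191 m from the centre of mass.
By the parallel-axis theorem, I = I_cm + md² = 0.2364 + 0.2364 = 0.4728 kg·m².
T = 2π√(I/(mgd)) = 2π√(0.4728/(6.48 × 1.63 × 0.191)) = 3.04 s.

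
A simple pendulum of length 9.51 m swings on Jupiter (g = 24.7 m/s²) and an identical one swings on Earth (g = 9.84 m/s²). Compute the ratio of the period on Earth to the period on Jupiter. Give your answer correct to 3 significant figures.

T ∝ 1/√g, so T₂/T₁ = √(g₁/g₂) = √(24.7/9.84) = 1.58.

1.58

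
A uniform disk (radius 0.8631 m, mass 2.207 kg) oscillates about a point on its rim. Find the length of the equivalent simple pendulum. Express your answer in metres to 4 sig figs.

The equivalent simple-pendulum length is L_eq = I/(md), where I is about the pivot and d = 0.86310 m.
I_cm = ½mR² = 0.82204 kg·m², so I = I_cm + md² = 0.82204 + 1.6441 = 2.4661 kg·m².
L_eq = 2.4661/(2.207 × 0.86310) = 1.295 m.

1.295 m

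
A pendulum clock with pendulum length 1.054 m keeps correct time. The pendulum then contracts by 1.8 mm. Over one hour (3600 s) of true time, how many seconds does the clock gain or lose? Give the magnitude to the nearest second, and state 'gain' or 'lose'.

T ∝ √L, so T'/T = √(1.05220/1.054) = 0.999146.
In 3600 s of true time the clock registers 3600/0.999146 = 3603.1 s, so it gains 3 s.

gain 3 s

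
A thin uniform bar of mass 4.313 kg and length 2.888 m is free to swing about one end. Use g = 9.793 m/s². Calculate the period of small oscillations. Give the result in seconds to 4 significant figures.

2.786 s

For a physical pendulum T = 2π√(I/(mgd)), with d = 1.4440 m from pivot to centre of mass.
I_cm = mL²/12 = 4.313 × 2.888²/12 = 2.9977 kg·m²; I = I_cm + md² = 2.9977 + 4.313 × 1.4440² = 11.991 kg·m².
T = 2π√(11.991/(4.313 × 9.793 × 1.4440)) = 2.786 s.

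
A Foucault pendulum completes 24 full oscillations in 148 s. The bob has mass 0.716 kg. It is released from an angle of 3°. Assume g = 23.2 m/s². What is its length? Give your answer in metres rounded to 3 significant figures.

22.3 m

T = 148/24 = 6.167 s.
From T = 2π√(L/g), L = gT²/(4π²) = 23.2 × 6.167²/(4π²) = 22.3 m.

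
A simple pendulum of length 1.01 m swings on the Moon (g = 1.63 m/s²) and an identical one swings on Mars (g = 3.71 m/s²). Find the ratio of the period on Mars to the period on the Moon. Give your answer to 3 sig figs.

0.663

T ∝ 1/√g, so T₂/T₁ = √(g₁/g₂) = √(1.63/3.71) = 0.663.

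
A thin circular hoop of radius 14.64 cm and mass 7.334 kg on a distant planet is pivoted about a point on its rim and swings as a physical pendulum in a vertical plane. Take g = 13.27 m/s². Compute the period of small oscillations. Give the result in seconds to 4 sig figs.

I_cm = mr² = 0.15719 kg·m². The pivot is at distance d = 0.1464 m from the centre of mass.
By the parallel-axis theorem, I = I_cm + md² = 0.15719 + 0.15719 = 0.31438 kg·m².
T = 2π√(I/(mgd)) = 2π√(0.31438/(7.334 × 13.27 × 0.1464)) = 0.9333 s.

0.9333 s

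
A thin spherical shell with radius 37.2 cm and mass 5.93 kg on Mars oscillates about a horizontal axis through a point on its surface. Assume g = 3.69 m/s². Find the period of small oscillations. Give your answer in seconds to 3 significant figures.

2.58 s

I_cm = (2/3)mr² = 0.5471 kg·m². The pivot is at distance d = 0.372 m from the centre of mass.
By the parallel-axis theorem, I = I_cm + md² = 0.5471 + 0.8206 = 1.368 kg·m².
T = 2π√(I/(mgd)) = 2π√(1.368/(5.93 × 3.69 × 0.372)) = 2.58 s.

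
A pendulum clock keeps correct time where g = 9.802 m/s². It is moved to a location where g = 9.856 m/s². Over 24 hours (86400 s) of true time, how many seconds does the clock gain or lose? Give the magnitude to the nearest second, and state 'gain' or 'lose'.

The clock's period scales as T ∝ 1/√g, so T'/T = √(9.802/9.856) = 0.997257.
In 86400 s of true time the clock registers 86400/0.997257 = 86637.7 s, so it gains 238 s.

gain 238 s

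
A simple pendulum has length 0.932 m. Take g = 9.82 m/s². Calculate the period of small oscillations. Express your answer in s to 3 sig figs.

T = 2π√(L/g) = 2π√(0.932/9.82) = 2π × 0.3081 = 1.94 s.

1.94 s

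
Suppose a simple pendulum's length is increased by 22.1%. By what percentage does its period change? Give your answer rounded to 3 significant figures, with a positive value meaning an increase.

10.5%

T ∝ √L, so T'/T = √(1.221) = 1.105.
Percentage change in T = (1.105 − 1) × 100% = 10.5%.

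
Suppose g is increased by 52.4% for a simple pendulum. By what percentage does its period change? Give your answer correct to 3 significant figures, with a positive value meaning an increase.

-19.0%

T ∝ 1/√g, so T'/T = 1/√(1.524) = 0.8100.
Percentage change in T = (0.8100 − 1) × 100% = -19.0%.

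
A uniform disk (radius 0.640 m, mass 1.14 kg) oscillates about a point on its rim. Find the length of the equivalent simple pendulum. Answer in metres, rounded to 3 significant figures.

The equivalent simple-pendulum length is L_eq = I/(md), where I is about the pivot and d = 0.6400 m.
I_cm = ½mR² = 0.2335 kg·m², so I = I_cm + md² = 0.2335 + 0.4669 = 0.7004 kg·m².
L_eq = 0.7004/(1.14 × 0.6400) = 0.960 m.

0.960 m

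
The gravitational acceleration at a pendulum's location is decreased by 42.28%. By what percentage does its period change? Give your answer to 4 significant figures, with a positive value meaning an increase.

T ∝ 1/√g, so T'/T = 1/√(0.57720) = 1.3162.
Percentage change in T = (1.3162 − 1) × 100% = 31.62%.

31.62%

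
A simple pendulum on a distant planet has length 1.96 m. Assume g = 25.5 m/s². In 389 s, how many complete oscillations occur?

T = 2π√(L/g) = 2π√(1.96/25.5) = 1.742 s.
Number of complete oscillations = ⌊389/1.742⌋ = ⌊223.3⌋ = 223.

223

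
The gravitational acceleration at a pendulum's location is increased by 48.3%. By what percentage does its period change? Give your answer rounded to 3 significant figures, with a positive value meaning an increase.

T ∝ 1/√g, so T'/T = 1/√(1.483) = 0.8212.
Percentage change in T = (0.8212 − 1) × 100% = -17.9%.

-17.9%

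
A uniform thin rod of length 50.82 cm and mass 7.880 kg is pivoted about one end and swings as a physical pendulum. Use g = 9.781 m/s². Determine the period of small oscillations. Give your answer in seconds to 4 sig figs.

1.169 s

For a physical pendulum T = 2π√(I/(mgd)), with d = 0.25410 m from pivot to centre of mass.
I_cm = mL²/12 = 7.880 × 0.5082²/12 = 0.16960 kg·m²; I = I_cm + md² = 0.16960 + 7.880 × 0.25410² = 0.67838 kg·m².
T = 2π√(0.67838/(7.880 × 9.781 × 0.25410)) = 1.169 s.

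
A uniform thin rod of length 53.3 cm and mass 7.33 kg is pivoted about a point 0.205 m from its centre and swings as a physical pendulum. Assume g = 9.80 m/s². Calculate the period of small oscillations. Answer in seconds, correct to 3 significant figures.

1.14 s

For a physical pendulum T = 2π√(I/(mgd)), with d = 0.2050 m from pivot to centre of mass.
I_cm = mL²/12 = 7.33 × 0.533²/12 = 0.1735 kg·m²; I = I_cm + md² = 0.1735 + 7.33 × 0.2050² = 0.4816 kg·m².
T = 2π√(0.4816/(7.33 × 9.80 × 0.2050)) = 1.14 s.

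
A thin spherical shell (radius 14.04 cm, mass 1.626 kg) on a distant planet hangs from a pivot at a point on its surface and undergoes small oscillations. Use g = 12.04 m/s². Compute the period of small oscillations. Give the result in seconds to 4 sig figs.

0.8759 s

I_cm = (2/3)mr² = 0.021368 kg·m². The pivot is at distance d = 0.1404 m from the centre of mass.
By the parallel-axis theorem, I = I_cm + md² = 0.021368 + 0.032052 = 0.053420 kg·m².
T = 2π√(I/(mgd)) = 2π√(0.053420/(1.626 × 12.04 × 0.1404)) = 0.8759 s.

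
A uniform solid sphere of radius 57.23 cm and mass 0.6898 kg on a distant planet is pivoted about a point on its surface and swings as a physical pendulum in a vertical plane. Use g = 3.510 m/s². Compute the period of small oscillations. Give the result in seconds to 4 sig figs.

I_cm = (2/5)mr² = 0.090371 kg·m². The pivot is at distance d = 0.5723 m from the centre of mass.
By the parallel-axis theorem, I = I_cm + md² = 0.090371 + 0.22593 = 0.31630 kg·m².
T = 2π√(I/(mgd)) = 2π√(0.31630/(0.6898 × 3.510 × 0.5723)) = 3.002 s.

3.002 s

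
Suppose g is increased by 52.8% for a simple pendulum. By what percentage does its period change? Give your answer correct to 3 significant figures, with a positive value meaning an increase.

T ∝ 1/√g, so T'/T = 1/√(1.528) = 0.8090.
Percentage change in T = (0.8090 − 1) × 100% = -19.1%.

-19.1%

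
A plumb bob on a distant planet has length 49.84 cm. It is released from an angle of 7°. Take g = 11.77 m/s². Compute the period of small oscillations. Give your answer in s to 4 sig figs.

1.293 s

T = 2π√(L/g) = 2π√(0.4984/11.77) = 2π × 0.20578 = 1.293 s.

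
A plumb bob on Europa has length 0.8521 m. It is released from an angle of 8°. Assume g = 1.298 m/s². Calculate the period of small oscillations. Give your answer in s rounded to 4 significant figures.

5.091 s

T = 2π√(L/g) = 2π√(0.8521/1.298) = 2π × 0.81023 = 5.091 s.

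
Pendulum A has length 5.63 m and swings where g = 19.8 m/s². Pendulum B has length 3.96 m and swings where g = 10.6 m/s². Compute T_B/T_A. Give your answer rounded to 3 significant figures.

T = 2π√(L/g), so T_B/T_A = √((L_B/g_B)/(L_A/g_A)) = √((3.96/10.6)/(5.63/19.8)) = 1.15.

1.15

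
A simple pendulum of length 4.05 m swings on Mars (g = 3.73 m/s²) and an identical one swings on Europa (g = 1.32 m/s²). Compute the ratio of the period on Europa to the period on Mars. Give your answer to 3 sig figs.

T ∝ 1/√g, so T₂/T₁ = √(g₁/g₂) = √(3.73/1.32) = 1.68.

1.68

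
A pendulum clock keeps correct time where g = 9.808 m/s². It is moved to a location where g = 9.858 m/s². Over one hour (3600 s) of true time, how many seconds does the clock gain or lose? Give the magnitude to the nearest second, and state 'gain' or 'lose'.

The clock's period scales as T ∝ 1/√g, so T'/T = √(9.808/9.858) = 0.997461.
In 3600 s of true time the clock registers 3600/0.997461 = 3609.2 s, so it gains 9 s.

gain 9 s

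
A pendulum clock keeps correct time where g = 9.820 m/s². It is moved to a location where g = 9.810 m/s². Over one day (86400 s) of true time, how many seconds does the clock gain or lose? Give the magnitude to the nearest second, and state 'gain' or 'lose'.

The clock's period scales as T ∝ 1/√g, so T'/T = √(9.820/9.810) = 1.00051.
In 86400 s of true time the clock registers 86400/1.00051 = 86356.0 s, so it loses 44 s.

lose 44 s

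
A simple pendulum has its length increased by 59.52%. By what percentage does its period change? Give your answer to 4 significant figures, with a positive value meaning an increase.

T ∝ √L, so T'/T = √(1.5952) = 1.2630.
Percentage change in T = (1.2630 − 1) × 100% = 26.30%.

26.30%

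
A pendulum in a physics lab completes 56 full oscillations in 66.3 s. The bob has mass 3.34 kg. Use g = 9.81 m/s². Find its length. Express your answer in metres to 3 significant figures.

T = 66.3/56 = 1.184 s.
From T = 2π√(L/g), L = gT²/(4π²) = 9.81 × 1.184²/(4π²) = 0.348 m.

0.348 m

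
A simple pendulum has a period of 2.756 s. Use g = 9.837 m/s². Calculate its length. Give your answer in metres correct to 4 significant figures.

1.893 m

From T = 2π√(L/g), L = gT²/(4π²) = 9.837 × 2.7560²/(4π²) = 1.893 m.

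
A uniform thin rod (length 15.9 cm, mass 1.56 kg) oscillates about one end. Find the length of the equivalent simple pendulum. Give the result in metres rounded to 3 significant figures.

0.106 m

The equivalent simple-pendulum length is L_eq = I/(md), where I is about the pivot and d = 0.07950 m.
I_cm = (1/12)mL² = 0.003287 kg·m², so I = I_cm + md² = 0.003287 + 0.009860 = 0.01315 kg·m².
L_eq = 0.01315/(1.56 × 0.07950) = 0.106 m.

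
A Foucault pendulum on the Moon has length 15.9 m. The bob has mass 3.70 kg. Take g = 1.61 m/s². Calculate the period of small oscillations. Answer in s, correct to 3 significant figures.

19.7 s

T = 2π√(L/g) = 2π√(15.9/1.61) = 2π × 3.143 = 19.7 s.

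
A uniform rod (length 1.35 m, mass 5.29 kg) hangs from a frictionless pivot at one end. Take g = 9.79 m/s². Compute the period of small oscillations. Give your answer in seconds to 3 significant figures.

For a physical pendulum T = 2π√(I/(mgd)), with d = 0.6750 m from pivot to centre of mass.
I_cm = mL²/12 = 5.29 × 1.35²/12 = 0.8034 kg·m²; I = I_cm + md² = 0.8034 + 5.29 × 0.6750² = 3.214 kg·m².
T = 2π√(3.214/(5.29 × 9.79 × 0.6750)) = 1.91 s.

1.91 s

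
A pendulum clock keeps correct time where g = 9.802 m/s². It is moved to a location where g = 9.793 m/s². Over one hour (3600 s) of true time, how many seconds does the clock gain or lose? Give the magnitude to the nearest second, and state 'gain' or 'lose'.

lose 2 s

The clock's period scales as T ∝ 1/√g, so T'/T = √(9.802/9.793) = 1.00046.
In 3600 s of true time the clock registers 3600/1.00046 = 3598.3 s, so it loses 2 s.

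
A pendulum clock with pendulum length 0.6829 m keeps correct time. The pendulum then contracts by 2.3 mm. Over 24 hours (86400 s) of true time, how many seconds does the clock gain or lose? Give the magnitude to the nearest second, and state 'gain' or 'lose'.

T ∝ √L, so T'/T = √(0.68060/0.6829) = 0.998315.
In 86400 s of true time the clock registers 86400/0.998315 = 86545.9 s, so it gains 146 s.

gain 146 s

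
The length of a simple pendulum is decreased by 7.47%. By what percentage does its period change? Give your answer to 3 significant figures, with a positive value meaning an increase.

T ∝ √L, so T'/T = √(0.9253) = 0.9619.
Percentage change in T = (0.9619 − 1) × 100% = -3.81%.

-3.81%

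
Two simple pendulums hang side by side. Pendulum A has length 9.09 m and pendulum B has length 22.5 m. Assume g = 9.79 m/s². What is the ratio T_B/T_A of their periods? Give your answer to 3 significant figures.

1.57

T ∝ √L, so T_B/T_A = √(L_B/L_A) = √(22.5/9.09) = 1.57.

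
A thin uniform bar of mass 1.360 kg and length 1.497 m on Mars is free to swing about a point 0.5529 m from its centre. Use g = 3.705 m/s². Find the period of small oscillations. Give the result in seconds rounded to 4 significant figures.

3.081 s

For a physical pendulum T = 2π√(I/(mgd)), with d = 0.55290 m from pivot to centre of mass.
I_cm = mL²/12 = 1.360 × 1.497²/12 = 0.25398 kg·m²; I = I_cm + md² = 0.25398 + 1.360 × 0.55290² = 0.66973 kg·m².
T = 2π√(0.66973/(1.360 × 3.705 × 0.55290)) = 3.081 s.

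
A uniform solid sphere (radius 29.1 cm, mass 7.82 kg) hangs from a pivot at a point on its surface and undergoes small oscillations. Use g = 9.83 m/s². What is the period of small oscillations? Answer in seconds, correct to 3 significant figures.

I_cm = (2/5)mr² = 0.2649 kg·m². The pivot is at distance d = 0.291 m from the centre of mass.
By the parallel-axis theorem, I = I_cm + md² = 0.2649 + 0.6622 = 0.9271 kg·m².
T = 2π√(I/(mgd)) = 2π√(0.9271/(7.82 × 9.83 × 0.291)) = 1.28 s.

1.28 s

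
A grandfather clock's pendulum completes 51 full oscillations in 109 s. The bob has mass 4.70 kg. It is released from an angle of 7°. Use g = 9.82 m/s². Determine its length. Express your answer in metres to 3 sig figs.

1.14 m

T = 109/51 = 2.137 s.
From T = 2π√(L/g), L = gT²/(4π²) = 9.82 × 2.137²/(4π²) = 1.14 m.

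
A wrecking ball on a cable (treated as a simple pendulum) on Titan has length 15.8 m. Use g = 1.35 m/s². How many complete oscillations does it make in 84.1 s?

T = 2π√(L/g) = 2π√(15.8/1.35) = 21.50 s.
Number of complete oscillations = ⌊84.1/21.50⌋ = ⌊3.913⌋ = 3.

3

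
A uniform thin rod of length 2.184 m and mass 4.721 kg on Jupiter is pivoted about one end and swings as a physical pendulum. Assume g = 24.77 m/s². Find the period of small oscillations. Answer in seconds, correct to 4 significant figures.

For a physical pendulum T = 2π√(I/(mgd)), with d = 1.0920 m from pivot to centre of mass.
I_cm = mL²/12 = 4.721 × 2.184²/12 = 1.8765 kg·m²; I = I_cm + md² = 1.8765 + 4.721 × 1.0920² = 7.5062 kg·m².
T = 2π√(7.5062/(4.721 × 24.77 × 1.0920)) = 1.523 s.

1.523 s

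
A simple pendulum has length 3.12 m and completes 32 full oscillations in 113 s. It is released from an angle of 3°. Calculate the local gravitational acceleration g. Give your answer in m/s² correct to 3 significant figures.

9.88 m/s²

T = 113/32 = 3.531 s.
From T = 2π√(L/g), g = 4π²L/T² = 4π² × 3.12/3.531² = 9.88 m/s².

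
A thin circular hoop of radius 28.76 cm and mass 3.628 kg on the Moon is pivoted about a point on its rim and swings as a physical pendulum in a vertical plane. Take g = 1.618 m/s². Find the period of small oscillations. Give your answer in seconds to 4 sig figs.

I_cm = mr² = 0.30009 kg·m². The pivot is at distance d = 0.2876 m from the centre of mass.
By the parallel-axis theorem, I = I_cm + md² = 0.30009 + 0.30009 = 0.60017 kg·m².
T = 2π√(I/(mgd)) = 2π√(0.60017/(3.628 × 1.618 × 0.2876)) = 3.746 s.

3.746 s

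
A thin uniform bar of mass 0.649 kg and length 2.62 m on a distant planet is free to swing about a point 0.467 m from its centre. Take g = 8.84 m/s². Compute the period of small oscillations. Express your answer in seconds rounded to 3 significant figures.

2.75 s

For a physical pendulum T = 2π√(I/(mgd)), with d = 0.4670 m from pivot to centre of mass.
I_cm = mL²/12 = 0.649 × 2.62²/12 = 0.3712 kg·m²; I = I_cm + md² = 0.3712 + 0.649 × 0.4670² = 0.5128 kg·m².
T = 2π√(0.5128/(0.649 × 8.84 × 0.4670)) = 2.75 s.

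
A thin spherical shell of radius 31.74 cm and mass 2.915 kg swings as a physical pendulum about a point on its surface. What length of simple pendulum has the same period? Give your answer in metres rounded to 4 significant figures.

The equivalent simple-pendulum length is L_eq = I/(md), where I is about the pivot and d = 0.31740 m.
I_cm = (2/3)mR² = 0.19578 kg·m², so I = I_cm + md² = 0.19578 + 0.29367 = 0.48944 kg·m².
L_eq = 0.48944/(2.915 × 0.31740) = 0.5290 m.

0.5290 m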